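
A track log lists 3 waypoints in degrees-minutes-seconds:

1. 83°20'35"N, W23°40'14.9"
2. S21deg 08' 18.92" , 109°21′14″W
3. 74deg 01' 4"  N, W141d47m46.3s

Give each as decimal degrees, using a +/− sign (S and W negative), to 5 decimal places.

1. 83.34306, -23.67081
2. -21.13859, -109.35389
3. 74.01778, -141.79619

Point 1:
  φ: 83 + 20/60 + 35/3600 = 83.343056
  N ⇒ keep positive
  λ: 40′ + 14.9″ = 40.24833′; 23 + 40.24833/60 = 23.670806
  W → negative
Point 2:
  Lat: 8′ + 18.92″ = 8.31533′; 21 + 8.31533/60 = 21.138589
  S ⇒ negate
  Longitude: 21′ + 14″ = 21.23333′; 109 + 21.23333/60 = 109.353889
  hemisphere W, so the sign is −
Point 3:
  Latitude: 74 + 1/60 + 4/3600 = 74.017778
  N ⇒ keep positive
  λ: 141 + 47/60 + 46.3/3600 = 141.796194
  W → negative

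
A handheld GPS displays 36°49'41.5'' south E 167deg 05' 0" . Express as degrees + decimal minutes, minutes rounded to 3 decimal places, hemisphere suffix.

36° 49.692′ S, 167° 5.000′ E

Latitude: seconds/60 = 0.69167; minutes = 49 + 0.69167 = 49.69167
Lon: seconds/60 = 0.00000; minutes = 5 + 0.00000 = 5.00000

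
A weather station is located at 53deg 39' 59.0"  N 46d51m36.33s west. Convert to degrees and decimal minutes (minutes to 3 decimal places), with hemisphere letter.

Latitude: 39 + 59/60 = 39.98333′
Lon: seconds/60 = 0.60550; minutes = 51 + 0.60550 = 51.60550

53° 39.983′ N, 46° 51.606′ W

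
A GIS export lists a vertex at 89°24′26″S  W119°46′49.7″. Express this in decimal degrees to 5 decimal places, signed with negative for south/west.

Lat: 89 + 24/60 + 26/3600 = 89.407222
S → negative
Lon: 119 + 46/60 + 49.7/3600 = 119.780472
W → negative

-89.40722, -119.78047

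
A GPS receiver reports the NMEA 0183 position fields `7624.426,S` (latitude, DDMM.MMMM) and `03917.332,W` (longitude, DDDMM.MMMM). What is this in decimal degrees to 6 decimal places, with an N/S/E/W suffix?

Latitude: degrees = first 2 digits = 76, minutes = 24.426; 76 + 24.426/60 = 76.4071000
Lon: degrees = first 3 digits = 39, minutes = 17.332; 39 + 17.332/60 = 39.2888667

76.407100° S, 39.288867° W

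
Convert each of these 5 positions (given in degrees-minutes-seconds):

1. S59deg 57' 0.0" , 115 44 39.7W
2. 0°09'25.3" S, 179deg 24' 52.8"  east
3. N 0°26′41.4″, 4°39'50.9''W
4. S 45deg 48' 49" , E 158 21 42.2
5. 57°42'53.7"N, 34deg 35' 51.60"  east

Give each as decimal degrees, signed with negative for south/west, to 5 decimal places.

1. -59.95000, -115.74436
2. -0.15703, 179.41467
3. 0.44483, -4.66414
4. -45.81361, 158.36172
5. 57.71492, 34.59767

Point 1:
  Lat: 57′ + 0″ = 57.00000′; 59 + 57.00000/60 = 59.950000
  S ⇒ negate
  Lon: 44′ + 39.7″ = 44.66167′; 115 + 44.66167/60 = 115.744361
  W ⇒ negate
Point 2:
  φ: 0° + 9/60 + 25.3/3600 = 0 + 0.150000 + 0.007028 = 0.157028
  hemisphere S, so the sign is −
  Lon: 24′ + 52.8″ = 24.88000′; 179 + 24.88000/60 = 179.414667
  E → positive
Point 3:
  φ: 0 + 26/60 + 41.4/3600 = 0.444833
  N → positive
  Longitude: 4° + 39/60 + 50.9/3600 = 4 + 0.650000 + 0.014139 = 4.664139
  hemisphere W, so the sign is −
Point 4:
  Latitude: 48′ + 49″ = 48.81667′; 45 + 48.81667/60 = 45.813611
  S → negative
  Longitude: 158 + 21/60 + 42.2/3600 = 158.361722
  E ⇒ keep positive
Point 5:
  Lat: 42′ + 53.7″ = 42.89500′; 57 + 42.89500/60 = 57.714917
  N → positive
  Lon: 34 + 35/60 + 51.6/3600 = 34.597667
  E → positive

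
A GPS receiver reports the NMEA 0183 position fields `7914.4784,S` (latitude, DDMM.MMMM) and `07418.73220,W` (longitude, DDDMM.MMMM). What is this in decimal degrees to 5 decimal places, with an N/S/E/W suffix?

Lat: degrees = first 2 digits = 79, minutes = 14.4784; 79 + 14.4784/60 = 79.241307
Lon: split at 3 digits → 074° and 18.7322′; 74 + 18.7322/60 = 74.312203

79.24131° S, 74.31220° W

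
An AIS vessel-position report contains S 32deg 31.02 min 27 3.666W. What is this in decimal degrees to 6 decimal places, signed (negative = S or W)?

Lat: 31.02′ = 0.517000°; total 32.5170000
hemisphere S, so the sign is −
Longitude: 3.666′ = 0.061100°; total 27.0611000
W ⇒ negate

-32.517000, -27.061100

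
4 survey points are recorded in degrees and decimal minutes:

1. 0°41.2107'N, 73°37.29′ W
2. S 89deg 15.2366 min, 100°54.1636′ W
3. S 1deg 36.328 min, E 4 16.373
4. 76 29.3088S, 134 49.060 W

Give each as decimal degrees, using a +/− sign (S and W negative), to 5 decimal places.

1. 0.68685, -73.62150
2. -89.25394, -100.90273
3. -1.60547, 4.27288
4. -76.48848, -134.81767

Point 1:
  φ: 41.2107′ = 0.686845°; total 0.686845
  N ⇒ keep positive
  λ: 73 + 37.29/60 = 73.621500
  W → negative
Point 2:
  Latitude: 89 + 15.2366/60 = 89.253943
  S → negative
  Lon: 54.1636′ = 0.902727°; total 100.902727
  hemisphere W, so the sign is −
Point 3:
  Lat: 1 + 36.328/60 = 1.605467
  S → negative
  Longitude: 4 + 16.373/60 = 4.272883
  E → positive
Point 4:
  Latitude: 76 + 29.3088/60 = 76.488480
  hemisphere S, so the sign is −
  Lon: 49.06′ = 0.817667°; total 134.817667
  hemisphere W, so the sign is −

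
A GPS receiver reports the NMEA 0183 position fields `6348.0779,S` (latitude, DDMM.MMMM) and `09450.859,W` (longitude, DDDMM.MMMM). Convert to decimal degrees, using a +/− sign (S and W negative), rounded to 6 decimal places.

φ: degrees = first 2 digits = 63, minutes = 48.0779; 63 + 48.0779/60 = 63.8012983
S ⇒ negate
Lon: degrees = first 3 digits = 94, minutes = 50.859; 94 + 50.859/60 = 94.8476500
W ⇒ negate

-63.801298, -94.847650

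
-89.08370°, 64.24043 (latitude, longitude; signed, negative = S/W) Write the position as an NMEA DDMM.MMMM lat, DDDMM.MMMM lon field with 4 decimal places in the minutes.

Latitude is negative → S; |value| = 89.083700
φ: minutes = (89.083700 − 89) × 60 = 5.022000
Lon: 64° + 0.240430 × 60 = 64° 14.425800′

8905.0220,S / 06414.4258,E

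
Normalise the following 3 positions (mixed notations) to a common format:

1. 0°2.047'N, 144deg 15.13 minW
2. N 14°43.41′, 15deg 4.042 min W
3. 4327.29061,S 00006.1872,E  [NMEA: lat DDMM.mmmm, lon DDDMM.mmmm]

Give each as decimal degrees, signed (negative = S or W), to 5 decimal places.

Point 1:
  Latitude: 2.047′ = 0.034117°; total 0.034117
  N ⇒ keep positive
  λ: 15.13′ = 0.252167°; total 144.252167
  W → negative
Point 2:
  φ: 14 + 43.41/60 = 14.723500
  N ⇒ keep positive
  Lon: 15 + 4.042/60 = 15.067367
  W → negative
Point 3:
  Latitude: split at 2 digits → 43° and 27.29061′; 43 + 27.29061/60 = 43.454844
  S ⇒ negate
  Longitude: split at 3 digits → 000° and 6.1872′; 0 + 6.1872/60 = 0.103120
  E → positive

1. 0.03412, -144.25217
2. 14.72350, -15.06737
3. -43.45484, 0.10312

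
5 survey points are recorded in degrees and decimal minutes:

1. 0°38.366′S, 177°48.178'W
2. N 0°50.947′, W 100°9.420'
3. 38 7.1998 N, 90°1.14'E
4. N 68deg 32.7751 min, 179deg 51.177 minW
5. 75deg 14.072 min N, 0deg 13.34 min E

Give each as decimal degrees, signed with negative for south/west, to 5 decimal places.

1. -0.63943, -177.80297
2. 0.84912, -100.15700
3. 38.12000, 90.01900
4. 68.54625, -179.85295
5. 75.23453, 0.22233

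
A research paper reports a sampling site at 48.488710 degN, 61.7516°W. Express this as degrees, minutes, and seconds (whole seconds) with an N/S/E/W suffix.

48°29′19″ N, 61°45′6″ W

Lat: 0.488710° → 29.32260′; 0.32260 × 60 = 19.36″
λ: 0.751600° → 45.09600′; 0.09600 × 60 = 5.76″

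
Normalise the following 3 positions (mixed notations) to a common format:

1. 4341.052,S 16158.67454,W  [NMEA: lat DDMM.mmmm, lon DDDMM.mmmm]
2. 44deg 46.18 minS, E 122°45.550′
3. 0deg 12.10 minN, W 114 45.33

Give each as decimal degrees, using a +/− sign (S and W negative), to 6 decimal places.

1. -43.684200, -161.977909
2. -44.769667, 122.759167
3. 0.201667, -114.755500

Point 1:
  Lat: split at 2 digits → 43° and 41.052′; 43 + 41.052/60 = 43.6842000
  hemisphere S, so the sign is −
  Longitude: degrees = first 3 digits = 161, minutes = 58.67454; 161 + 58.67454/60 = 161.9779090
  W → negative
Point 2:
  Latitude: 44 + 46.18/60 = 44.7696667
  hemisphere S, so the sign is −
  Longitude: 122 + 45.55/60 = 122.7591667
  E ⇒ keep positive
Point 3:
  Lat: 0 + 12.1/60 = 0.2016667
  N → positive
  Lon: 114 + 45.33/60 = 114.7555000
  W → negative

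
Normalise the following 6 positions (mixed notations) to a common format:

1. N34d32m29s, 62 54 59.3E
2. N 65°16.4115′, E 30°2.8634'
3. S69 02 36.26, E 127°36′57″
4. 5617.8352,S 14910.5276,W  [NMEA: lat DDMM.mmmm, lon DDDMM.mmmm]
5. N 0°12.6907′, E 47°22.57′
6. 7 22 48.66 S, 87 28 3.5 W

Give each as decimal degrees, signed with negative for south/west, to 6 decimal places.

Point 1:
  Lat: 34° + 32/60 + 29/3600 = 34 + 0.533333 + 0.008056 = 34.5413889
  N ⇒ keep positive
  Lon: 54′ + 59.3″ = 54.98833′; 62 + 54.98833/60 = 62.9164722
  E → positive
Point 2:
  Lat: 65 + 16.4115/60 = 65.2735250
  N ⇒ keep positive
  λ: 2.8634′ = 0.047723°; total 30.0477233
  E ⇒ keep positive
Point 3:
  Latitude: 69 + 2/60 + 36.26/3600 = 69.0434056
  S ⇒ negate
  Longitude: 127° + 36/60 + 57/3600 = 127 + 0.600000 + 0.015833 = 127.6158333
  E ⇒ keep positive
Point 4:
  φ: split at 2 digits → 56° and 17.8352′; 56 + 17.8352/60 = 56.2972533
  hemisphere S, so the sign is −
  Longitude: split at 3 digits → 149° and 10.5276′; 149 + 10.5276/60 = 149.1754600
  W ⇒ negate
Point 5:
  φ: 12.6907′ = 0.211512°; total 0.2115117
  N → positive
  λ: 22.57′ = 0.376167°; total 47.3761667
  E → positive
Point 6:
  Lat: 22′ + 48.66″ = 22.81100′; 7 + 22.81100/60 = 7.3801833
  S → negative
  Lon: 87° + 28/60 + 3.5/3600 = 87 + 0.466667 + 0.000972 = 87.4676389
  hemisphere W, so the sign is −

1. 34.541389, 62.916472
2. 65.273525, 30.047723
3. -69.043406, 127.615833
4. -56.297253, -149.175460
5. 0.211512, 47.376167
6. -7.380183, -87.467639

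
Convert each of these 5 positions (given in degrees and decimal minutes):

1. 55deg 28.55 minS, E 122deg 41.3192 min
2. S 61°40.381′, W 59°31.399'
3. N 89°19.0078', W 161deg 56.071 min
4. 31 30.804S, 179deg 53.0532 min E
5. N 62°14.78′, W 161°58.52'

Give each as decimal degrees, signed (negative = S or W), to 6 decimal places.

1. -55.475833, 122.688653
2. -61.673017, -59.523317
3. 89.316797, -161.934517
4. -31.513400, 179.884220
5. 62.246333, -161.975333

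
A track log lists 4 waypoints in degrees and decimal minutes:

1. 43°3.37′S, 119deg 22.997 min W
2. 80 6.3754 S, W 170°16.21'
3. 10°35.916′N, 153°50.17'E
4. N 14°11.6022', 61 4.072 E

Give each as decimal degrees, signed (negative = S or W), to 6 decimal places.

Point 1:
  φ: 43 + 3.37/60 = 43.0561667
  S → negative
  Lon: 22.997′ = 0.383283°; total 119.3832833
  W ⇒ negate
Point 2:
  Latitude: 80 + 6.3754/60 = 80.1062567
  hemisphere S, so the sign is −
  Longitude: 16.21′ = 0.270167°; total 170.2701667
  W ⇒ negate
Point 3:
  φ: 10 + 35.916/60 = 10.5986000
  N → positive
  Lon: 50.17′ = 0.836167°; total 153.8361667
  E → positive
Point 4:
  φ: 11.6022′ = 0.193370°; total 14.1933700
  N → positive
  Longitude: 4.072′ = 0.067867°; total 61.0678667
  E → positive

1. -43.056167, -119.383283
2. -80.106257, -170.270167
3. 10.598600, 153.836167
4. 14.193370, 61.067867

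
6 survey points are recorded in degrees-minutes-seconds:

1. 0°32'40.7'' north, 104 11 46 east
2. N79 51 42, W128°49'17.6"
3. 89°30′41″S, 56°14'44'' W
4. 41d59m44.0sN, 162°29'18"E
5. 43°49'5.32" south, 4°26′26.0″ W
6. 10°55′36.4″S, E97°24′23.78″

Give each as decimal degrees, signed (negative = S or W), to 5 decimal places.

Point 1:
  Latitude: 0° + 32/60 + 40.7/3600 = 0 + 0.533333 + 0.011306 = 0.544639
  N ⇒ keep positive
  Lon: 104 + 11/60 + 46/3600 = 104.196111
  E ⇒ keep positive
Point 2:
  Lat: 79 + 51/60 + 42/3600 = 79.861667
  N → positive
  Lon: 128° + 49/60 + 17.6/3600 = 128 + 0.816667 + 0.004889 = 128.821556
  hemisphere W, so the sign is −
Point 3:
  Latitude: 30′ + 41″ = 30.68333′; 89 + 30.68333/60 = 89.511389
  S ⇒ negate
  Longitude: 14′ + 44″ = 14.73333′; 56 + 14.73333/60 = 56.245556
  hemisphere W, so the sign is −
Point 4:
  Lat: 59′ + 44″ = 59.73333′; 41 + 59.73333/60 = 41.995556
  N ⇒ keep positive
  Longitude: 162° + 29/60 + 18/3600 = 162 + 0.483333 + 0.005000 = 162.488333
  E → positive
Point 5:
  Lat: 43 + 49/60 + 5.32/3600 = 43.818144
  S ⇒ negate
  Longitude: 4° + 26/60 + 26/3600 = 4 + 0.433333 + 0.007222 = 4.440556
  W ⇒ negate
Point 6:
  Latitude: 55′ + 36.4″ = 55.60667′; 10 + 55.60667/60 = 10.926778
  hemisphere S, so the sign is −
  Longitude: 97° + 24/60 + 23.78/3600 = 97 + 0.400000 + 0.006606 = 97.406606
  E → positive

1. 0.54464, 104.19611
2. 79.86167, -128.82156
3. -89.51139, -56.24556
4. 41.99556, 162.48833
5. -43.81814, -4.44056
6. -10.92678, 97.40661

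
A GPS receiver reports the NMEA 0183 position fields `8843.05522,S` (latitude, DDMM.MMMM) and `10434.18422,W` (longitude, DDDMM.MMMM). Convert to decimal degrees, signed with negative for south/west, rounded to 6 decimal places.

-88.717587, -104.569737

φ: split at 2 digits → 88° and 43.05522′; 88 + 43.05522/60 = 88.7175870
hemisphere S, so the sign is −
λ: degrees = first 3 digits = 104, minutes = 34.18422; 104 + 34.18422/60 = 104.5697370
W ⇒ negate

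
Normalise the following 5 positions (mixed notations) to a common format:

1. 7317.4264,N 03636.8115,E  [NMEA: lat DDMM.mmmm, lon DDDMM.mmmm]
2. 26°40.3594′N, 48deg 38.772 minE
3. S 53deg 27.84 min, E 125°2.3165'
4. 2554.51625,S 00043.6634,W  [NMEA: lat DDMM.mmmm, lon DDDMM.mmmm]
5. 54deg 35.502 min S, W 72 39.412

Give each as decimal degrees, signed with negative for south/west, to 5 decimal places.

1. 73.29044, 36.61353
2. 26.67266, 48.64620
3. -53.46400, 125.03861
4. -25.90860, -0.72772
5. -54.59170, -72.65687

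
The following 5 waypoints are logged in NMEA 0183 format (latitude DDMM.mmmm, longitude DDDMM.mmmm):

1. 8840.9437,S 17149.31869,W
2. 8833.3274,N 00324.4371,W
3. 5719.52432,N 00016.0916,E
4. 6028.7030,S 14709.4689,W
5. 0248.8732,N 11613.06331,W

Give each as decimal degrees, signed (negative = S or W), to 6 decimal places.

1. -88.682395, -171.821978
2. 88.555457, -3.407285
3. 57.325405, 0.268193
4. -60.478383, -147.157815
5. 2.814553, -116.217722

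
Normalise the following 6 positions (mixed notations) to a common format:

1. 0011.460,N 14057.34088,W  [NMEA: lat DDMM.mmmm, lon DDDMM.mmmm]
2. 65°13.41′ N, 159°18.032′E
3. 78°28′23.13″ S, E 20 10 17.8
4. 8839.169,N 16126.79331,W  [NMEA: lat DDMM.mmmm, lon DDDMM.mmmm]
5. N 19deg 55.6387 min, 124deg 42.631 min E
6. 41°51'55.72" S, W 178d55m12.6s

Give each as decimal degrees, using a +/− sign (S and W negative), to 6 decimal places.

Point 1:
  φ: degrees = first 2 digits = 0, minutes = 11.46; 0 + 11.46/60 = 0.1910000
  N → positive
  Longitude: split at 3 digits → 140° and 57.34088′; 140 + 57.34088/60 = 140.9556813
  hemisphere W, so the sign is −
Point 2:
  Latitude: 65 + 13.41/60 = 65.2235000
  N ⇒ keep positive
  λ: 18.032′ = 0.300533°; total 159.3005333
  E ⇒ keep positive
Point 3:
  Lat: 78° + 28/60 + 23.13/3600 = 78 + 0.466667 + 0.006425 = 78.4730917
  S → negative
  Lon: 10′ + 17.8″ = 10.29667′; 20 + 10.29667/60 = 20.1716111
  E ⇒ keep positive
Point 4:
  Latitude: degrees = first 2 digits = 88, minutes = 39.169; 88 + 39.169/60 = 88.6528167
  N ⇒ keep positive
  λ: degrees = first 3 digits = 161, minutes = 26.79331; 161 + 26.79331/60 = 161.4465552
  hemisphere W, so the sign is −
Point 5:
  Latitude: 19 + 55.6387/60 = 19.9273117
  N → positive
  λ: 42.631′ = 0.710517°; total 124.7105167
  E ⇒ keep positive
Point 6:
  φ: 41° + 51/60 + 55.72/3600 = 41 + 0.850000 + 0.015478 = 41.8654778
  hemisphere S, so the sign is −
  λ: 55′ + 12.6″ = 55.21000′; 178 + 55.21000/60 = 178.9201667
  W → negative

1. 0.191000, -140.955681
2. 65.223500, 159.300533
3. -78.473092, 20.171611
4. 88.652817, -161.446555
5. 19.927312, 124.710517
6. -41.865478, -178.920167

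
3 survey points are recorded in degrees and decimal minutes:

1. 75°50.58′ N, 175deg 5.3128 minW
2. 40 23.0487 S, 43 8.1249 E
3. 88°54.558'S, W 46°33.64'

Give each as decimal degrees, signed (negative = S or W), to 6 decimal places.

1. 75.843000, -175.088547
2. -40.384145, 43.135415
3. -88.909300, -46.560667

Point 1:
  φ: 75 + 50.58/60 = 75.8430000
  N → positive
  Longitude: 175 + 5.3128/60 = 175.0885467
  hemisphere W, so the sign is −
Point 2:
  φ: 23.0487′ = 0.384145°; total 40.3841450
  hemisphere S, so the sign is −
  Longitude: 43 + 8.1249/60 = 43.1354150
  E → positive
Point 3:
  Latitude: 54.558′ = 0.909300°; total 88.9093000
  S ⇒ negate
  Lon: 46 + 33.64/60 = 46.5606667
  W ⇒ negate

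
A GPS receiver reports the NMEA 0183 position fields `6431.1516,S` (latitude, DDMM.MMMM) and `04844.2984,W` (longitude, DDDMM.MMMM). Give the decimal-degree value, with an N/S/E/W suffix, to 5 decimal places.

64.51919° S, 48.73831° W

Latitude: split at 2 digits → 64° and 31.1516′; 64 + 31.1516/60 = 64.519193
λ: split at 3 digits → 048° and 44.2984′; 48 + 44.2984/60 = 48.738307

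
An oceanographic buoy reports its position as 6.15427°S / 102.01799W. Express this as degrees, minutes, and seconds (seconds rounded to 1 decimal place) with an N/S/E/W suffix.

Lat: whole degrees 6; 9.25620′ → 9′ and 15.372″
λ: 0.017990° → 1.07940′; 0.07940 × 60 = 4.764″

6°09′15.4″ S, 102°01′4.8″ W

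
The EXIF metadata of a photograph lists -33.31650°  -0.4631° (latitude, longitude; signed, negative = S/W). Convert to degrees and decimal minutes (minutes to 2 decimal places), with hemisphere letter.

Latitude is negative → S; |value| = 33.316500
Latitude: minutes = (33.316500 − 33) × 60 = 18.9900
Longitude is negative → W; |value| = 0.463100
Lon: 0° + 0.463100 × 60 = 0° 27.7860′

33° 18.99′ S, 0° 27.79′ W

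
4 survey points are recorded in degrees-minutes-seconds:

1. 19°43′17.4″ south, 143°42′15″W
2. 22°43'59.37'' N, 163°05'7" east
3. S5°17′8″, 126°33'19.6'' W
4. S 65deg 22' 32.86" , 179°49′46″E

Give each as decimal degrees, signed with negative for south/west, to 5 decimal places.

1. -19.72150, -143.70417
2. 22.73316, 163.08528
3. -5.28556, -126.55544
4. -65.37579, 179.82944

Point 1:
  Lat: 43′ + 17.4″ = 43.29000′; 19 + 43.29000/60 = 19.721500
  S ⇒ negate
  λ: 42′ + 15″ = 42.25000′; 143 + 42.25000/60 = 143.704167
  hemisphere W, so the sign is −
Point 2:
  φ: 22 + 43/60 + 59.37/3600 = 22.733158
  N ⇒ keep positive
  Longitude: 163° + 5/60 + 7/3600 = 163 + 0.083333 + 0.001944 = 163.085278
  E ⇒ keep positive
Point 3:
  Latitude: 5 + 17/60 + 8/3600 = 5.285556
  hemisphere S, so the sign is −
  λ: 126° + 33/60 + 19.6/3600 = 126 + 0.550000 + 0.005444 = 126.555444
  W ⇒ negate
Point 4:
  Latitude: 65 + 22/60 + 32.86/3600 = 65.375794
  S ⇒ negate
  Longitude: 179 + 49/60 + 46/3600 = 179.829444
  E ⇒ keep positive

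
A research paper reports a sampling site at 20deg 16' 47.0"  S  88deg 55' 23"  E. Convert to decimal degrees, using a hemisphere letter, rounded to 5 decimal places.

Latitude: 16′ + 47″ = 16.78333′; 20 + 16.78333/60 = 20.279722
Longitude: 88° + 55/60 + 23/3600 = 88 + 0.916667 + 0.006389 = 88.923056

20.27972° S, 88.92306° E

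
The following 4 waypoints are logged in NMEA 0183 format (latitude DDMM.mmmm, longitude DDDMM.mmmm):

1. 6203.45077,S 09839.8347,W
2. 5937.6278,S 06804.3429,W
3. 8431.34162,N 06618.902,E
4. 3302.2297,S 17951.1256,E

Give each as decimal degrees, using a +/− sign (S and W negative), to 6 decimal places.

Point 1:
  Latitude: degrees = first 2 digits = 62, minutes = 3.45077; 62 + 3.45077/60 = 62.0575128
  S ⇒ negate
  λ: split at 3 digits → 098° and 39.8347′; 98 + 39.8347/60 = 98.6639117
  hemisphere W, so the sign is −
Point 2:
  φ: degrees = first 2 digits = 59, minutes = 37.6278; 59 + 37.6278/60 = 59.6271300
  S → negative
  λ: split at 3 digits → 068° and 4.3429′; 68 + 4.3429/60 = 68.0723817
  hemisphere W, so the sign is −
Point 3:
  Lat: split at 2 digits → 84° and 31.34162′; 84 + 31.34162/60 = 84.5223603
  N → positive
  Longitude: split at 3 digits → 066° and 18.902′; 66 + 18.902/60 = 66.3150333
  E ⇒ keep positive
Point 4:
  Lat: degrees = first 2 digits = 33, minutes = 2.2297; 33 + 2.2297/60 = 33.0371617
  S → negative
  λ: degrees = first 3 digits = 179, minutes = 51.1256; 179 + 51.1256/60 = 179.8520933
  E ⇒ keep positive

1. -62.057513, -98.663912
2. -59.627130, -68.072382
3. 84.522360, 66.315033
4. -33.037162, 179.852093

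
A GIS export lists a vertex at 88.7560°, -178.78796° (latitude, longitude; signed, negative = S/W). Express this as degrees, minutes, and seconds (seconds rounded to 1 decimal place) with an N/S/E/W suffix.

φ: 0.756000 × 60 = 45.36000′ → 45′, remainder × 60 = 21.600″
Longitude is negative → W; |value| = 178.787960
λ: 0.787960 × 60 = 47.27760′ → 47′, remainder × 60 = 16.656″

88°45′21.6″ N, 178°47′16.7″ W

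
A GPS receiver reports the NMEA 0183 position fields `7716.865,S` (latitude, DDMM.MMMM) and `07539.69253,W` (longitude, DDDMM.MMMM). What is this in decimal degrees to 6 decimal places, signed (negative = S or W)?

Latitude: split at 2 digits → 77° and 16.865′; 77 + 16.865/60 = 77.2810833
hemisphere S, so the sign is −
Lon: split at 3 digits → 075° and 39.69253′; 75 + 39.69253/60 = 75.6615422
hemisphere W, so the sign is −

-77.281083, -75.661542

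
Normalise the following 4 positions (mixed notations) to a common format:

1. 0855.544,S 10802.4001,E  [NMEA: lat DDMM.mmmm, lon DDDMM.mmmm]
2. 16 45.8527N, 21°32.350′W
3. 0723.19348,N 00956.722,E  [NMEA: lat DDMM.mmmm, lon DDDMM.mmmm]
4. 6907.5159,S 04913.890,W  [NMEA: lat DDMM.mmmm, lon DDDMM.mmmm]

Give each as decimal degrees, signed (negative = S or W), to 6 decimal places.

Point 1:
  Lat: degrees = first 2 digits = 8, minutes = 55.544; 8 + 55.544/60 = 8.9257333
  hemisphere S, so the sign is −
  Longitude: degrees = first 3 digits = 108, minutes = 2.4001; 108 + 2.4001/60 = 108.0400017
  E → positive
Point 2:
  Lat: 45.8527′ = 0.764212°; total 16.7642117
  N → positive
  Longitude: 32.35′ = 0.539167°; total 21.5391667
  W → negative
Point 3:
  Latitude: degrees = first 2 digits = 7, minutes = 23.19348; 7 + 23.19348/60 = 7.3865580
  N ⇒ keep positive
  Lon: degrees = first 3 digits = 9, minutes = 56.722; 9 + 56.722/60 = 9.9453667
  E ⇒ keep positive
Point 4:
  Latitude: split at 2 digits → 69° and 7.5159′; 69 + 7.5159/60 = 69.1252650
  hemisphere S, so the sign is −
  Lon: split at 3 digits → 049° and 13.89′; 49 + 13.89/60 = 49.2315000
  W → negative

1. -8.925733, 108.040002
2. 16.764212, -21.539167
3. 7.386558, 9.945367
4. -69.125265, -49.231500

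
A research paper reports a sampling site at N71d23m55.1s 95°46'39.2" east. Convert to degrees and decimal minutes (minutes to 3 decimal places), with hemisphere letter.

71° 23.918′ N, 95° 46.653′ E

φ: seconds/60 = 0.91833; minutes = 23 + 0.91833 = 23.91833
Longitude: 46 + 39.2/60 = 46.65333′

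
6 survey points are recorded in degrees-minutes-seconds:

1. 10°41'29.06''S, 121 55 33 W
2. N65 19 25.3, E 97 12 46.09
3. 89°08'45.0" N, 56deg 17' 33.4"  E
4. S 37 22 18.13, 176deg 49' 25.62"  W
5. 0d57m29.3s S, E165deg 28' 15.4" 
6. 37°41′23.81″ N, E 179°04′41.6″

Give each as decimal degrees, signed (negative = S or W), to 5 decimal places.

1. -10.69141, -121.92583
2. 65.32369, 97.21280
3. 89.14583, 56.29261
4. -37.37170, -176.82378
5. -0.95814, 165.47094
6. 37.68995, 179.07822

Point 1:
  Lat: 41′ + 29.06″ = 41.48433′; 10 + 41.48433/60 = 10.691406
  S ⇒ negate
  λ: 121° + 55/60 + 33/3600 = 121 + 0.916667 + 0.009167 = 121.925833
  W → negative
Point 2:
  Lat: 65° + 19/60 + 25.3/3600 = 65 + 0.316667 + 0.007028 = 65.323694
  N → positive
  Longitude: 12′ + 46.09″ = 12.76817′; 97 + 12.76817/60 = 97.212803
  E ⇒ keep positive
Point 3:
  Latitude: 8′ + 45″ = 8.75000′; 89 + 8.75000/60 = 89.145833
  N ⇒ keep positive
  λ: 56° + 17/60 + 33.4/3600 = 56 + 0.283333 + 0.009278 = 56.292611
  E → positive
Point 4:
  φ: 37 + 22/60 + 18.13/3600 = 37.371703
  S → negative
  Longitude: 176 + 49/60 + 25.62/3600 = 176.823783
  W → negative
Point 5:
  Lat: 0 + 57/60 + 29.3/3600 = 0.958139
  S → negative
  Longitude: 165° + 28/60 + 15.4/3600 = 165 + 0.466667 + 0.004278 = 165.470944
  E → positive
Point 6:
  Latitude: 37 + 41/60 + 23.81/3600 = 37.689947
  N ⇒ keep positive
  Longitude: 179 + 4/60 + 41.6/3600 = 179.078222
  E ⇒ keep positive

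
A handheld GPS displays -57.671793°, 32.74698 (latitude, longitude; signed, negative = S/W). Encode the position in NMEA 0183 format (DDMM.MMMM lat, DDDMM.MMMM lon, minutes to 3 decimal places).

5740.308,S / 03244.819,E

Latitude is negative → S; |value| = 57.671793
Lat: minutes = (57.671793 − 57) × 60 = 40.30758
λ: fractional part 0.746980 → 44.81880 minutes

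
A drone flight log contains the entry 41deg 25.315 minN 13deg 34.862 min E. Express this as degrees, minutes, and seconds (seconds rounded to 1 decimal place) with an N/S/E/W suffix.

41°25′18.9″ N, 13°34′51.7″ E

Lat: fractional minutes 0.31500 × 60 = 18.900″
λ: 34.86200′ → 34′ and 0.86200 × 60 = 51.720″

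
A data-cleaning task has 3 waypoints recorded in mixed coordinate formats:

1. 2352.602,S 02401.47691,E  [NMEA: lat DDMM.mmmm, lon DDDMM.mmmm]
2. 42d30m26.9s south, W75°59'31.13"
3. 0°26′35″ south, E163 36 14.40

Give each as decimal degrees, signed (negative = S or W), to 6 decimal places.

Point 1:
  Latitude: split at 2 digits → 23° and 52.602′; 23 + 52.602/60 = 23.8767000
  hemisphere S, so the sign is −
  Lon: degrees = first 3 digits = 24, minutes = 1.47691; 24 + 1.47691/60 = 24.0246152
  E → positive
Point 2:
  Lat: 42° + 30/60 + 26.9/3600 = 42 + 0.500000 + 0.007472 = 42.5074722
  S → negative
  λ: 75 + 59/60 + 31.13/3600 = 75.9919806
  W ⇒ negate
Point 3:
  Latitude: 26′ + 35″ = 26.58333′; 0 + 26.58333/60 = 0.4430556
  S ⇒ negate
  λ: 36′ + 14.4″ = 36.24000′; 163 + 36.24000/60 = 163.6040000
  E → positive

1. -23.876700, 24.024615
2. -42.507472, -75.991981
3. -0.443056, 163.604000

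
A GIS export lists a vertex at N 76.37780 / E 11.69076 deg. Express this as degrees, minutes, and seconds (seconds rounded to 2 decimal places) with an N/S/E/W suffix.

Lat: 0.377800 × 60 = 22.66800′ → 22′, remainder × 60 = 40.0800″
Lon: 0.690760 × 60 = 41.44560′ → 41′, remainder × 60 = 26.7360″

76°22′40.08″ N, 11°41′26.74″ E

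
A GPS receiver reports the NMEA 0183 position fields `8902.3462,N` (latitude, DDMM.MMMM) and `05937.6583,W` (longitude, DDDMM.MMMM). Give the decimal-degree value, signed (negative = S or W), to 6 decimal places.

φ: split at 2 digits → 89° and 2.3462′; 89 + 2.3462/60 = 89.0391033
N → positive
λ: degrees = first 3 digits = 59, minutes = 37.6583; 59 + 37.6583/60 = 59.6276383
W ⇒ negate

89.039103, -59.627638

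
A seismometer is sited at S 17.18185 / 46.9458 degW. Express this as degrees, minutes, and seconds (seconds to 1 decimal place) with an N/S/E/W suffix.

17°10′54.7″ S, 46°56′44.9″ W

Latitude: 0.181850 × 60 = 10.91100′ → 10′, remainder × 60 = 54.660″
λ: 0.945800° → 56.74800′; 0.74800 × 60 = 44.880″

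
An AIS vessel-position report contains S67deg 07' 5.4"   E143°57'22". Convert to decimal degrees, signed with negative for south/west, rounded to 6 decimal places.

-67.118167, 143.956111

Latitude: 67° + 7/60 + 5.4/3600 = 67 + 0.116667 + 0.001500 = 67.1181667
hemisphere S, so the sign is −
Longitude: 57′ + 22″ = 57.36667′; 143 + 57.36667/60 = 143.9561111
E ⇒ keep positive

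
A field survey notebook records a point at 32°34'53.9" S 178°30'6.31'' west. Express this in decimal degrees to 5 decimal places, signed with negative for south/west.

Lat: 32 + 34/60 + 53.9/3600 = 32.581639
S → negative
λ: 178 + 30/60 + 6.31/3600 = 178.501753
hemisphere W, so the sign is −

-32.58164, -178.50175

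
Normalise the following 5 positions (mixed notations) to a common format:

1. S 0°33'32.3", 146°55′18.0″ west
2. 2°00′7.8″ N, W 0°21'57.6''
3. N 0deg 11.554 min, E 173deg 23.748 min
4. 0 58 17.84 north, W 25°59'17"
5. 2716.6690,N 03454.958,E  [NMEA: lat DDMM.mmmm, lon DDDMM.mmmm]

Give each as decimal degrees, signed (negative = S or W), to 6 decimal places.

1. -0.558972, -146.921667
2. 2.002167, -0.366000
3. 0.192567, 173.395800
4. 0.971622, -25.988056
5. 27.277817, 34.915967

Point 1:
  Lat: 0 + 33/60 + 32.3/3600 = 0.5589722
  S → negative
  Lon: 55′ + 18″ = 55.30000′; 146 + 55.30000/60 = 146.9216667
  hemisphere W, so the sign is −
Point 2:
  φ: 2° + 0/60 + 7.8/3600 = 2 + 0.000000 + 0.002167 = 2.0021667
  N ⇒ keep positive
  λ: 0 + 21/60 + 57.6/3600 = 0.3660000
  W → negative
Point 3:
  φ: 11.554′ = 0.192567°; total 0.1925667
  N ⇒ keep positive
  Longitude: 23.748′ = 0.395800°; total 173.3958000
  E ⇒ keep positive
Point 4:
  Lat: 58′ + 17.84″ = 58.29733′; 0 + 58.29733/60 = 0.9716222
  N → positive
  Lon: 25 + 59/60 + 17/3600 = 25.9880556
  W ⇒ negate
Point 5:
  Latitude: split at 2 digits → 27° and 16.669′; 27 + 16.669/60 = 27.2778167
  N → positive
  Lon: split at 3 digits → 034° and 54.958′; 34 + 54.958/60 = 34.9159667
  E ⇒ keep positive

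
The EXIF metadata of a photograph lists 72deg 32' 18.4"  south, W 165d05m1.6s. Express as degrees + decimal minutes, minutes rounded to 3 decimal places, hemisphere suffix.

Latitude: 32 + 18.4/60 = 32.30667′
Lon: seconds/60 = 0.02667; minutes = 5 + 0.02667 = 5.02667

72° 32.307′ S, 165° 5.027′ W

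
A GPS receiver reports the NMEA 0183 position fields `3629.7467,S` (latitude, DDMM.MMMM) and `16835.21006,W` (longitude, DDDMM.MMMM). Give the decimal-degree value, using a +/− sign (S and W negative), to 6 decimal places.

-36.495778, -168.586834

φ: split at 2 digits → 36° and 29.7467′; 36 + 29.7467/60 = 36.4957783
S → negative
Lon: degrees = first 3 digits = 168, minutes = 35.21006; 168 + 35.21006/60 = 168.5868343
W ⇒ negate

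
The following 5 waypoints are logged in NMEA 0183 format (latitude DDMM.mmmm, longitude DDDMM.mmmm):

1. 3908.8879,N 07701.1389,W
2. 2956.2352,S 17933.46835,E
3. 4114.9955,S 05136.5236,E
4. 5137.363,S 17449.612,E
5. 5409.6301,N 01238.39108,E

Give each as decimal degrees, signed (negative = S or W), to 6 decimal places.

1. 39.148132, -77.018982
2. -29.937253, 179.557806
3. -41.249925, 51.608727
4. -51.622717, 174.826867
5. 54.160502, 12.639851

Point 1:
  Lat: split at 2 digits → 39° and 8.8879′; 39 + 8.8879/60 = 39.1481317
  N ⇒ keep positive
  λ: degrees = first 3 digits = 77, minutes = 1.1389; 77 + 1.1389/60 = 77.0189817
  W → negative
Point 2:
  Lat: degrees = first 2 digits = 29, minutes = 56.2352; 29 + 56.2352/60 = 29.9372533
  hemisphere S, so the sign is −
  λ: degrees = first 3 digits = 179, minutes = 33.46835; 179 + 33.46835/60 = 179.5578058
  E ⇒ keep positive
Point 3:
  φ: split at 2 digits → 41° and 14.9955′; 41 + 14.9955/60 = 41.2499250
  hemisphere S, so the sign is −
  Longitude: degrees = first 3 digits = 51, minutes = 36.5236; 51 + 36.5236/60 = 51.6087267
  E → positive
Point 4:
  Lat: degrees = first 2 digits = 51, minutes = 37.363; 51 + 37.363/60 = 51.6227167
  hemisphere S, so the sign is −
  λ: split at 3 digits → 174° and 49.612′; 174 + 49.612/60 = 174.8268667
  E ⇒ keep positive
Point 5:
  Latitude: degrees = first 2 digits = 54, minutes = 9.6301; 54 + 9.6301/60 = 54.1605017
  N → positive
  Longitude: degrees = first 3 digits = 12, minutes = 38.39108; 12 + 38.39108/60 = 12.6398513
  E → positive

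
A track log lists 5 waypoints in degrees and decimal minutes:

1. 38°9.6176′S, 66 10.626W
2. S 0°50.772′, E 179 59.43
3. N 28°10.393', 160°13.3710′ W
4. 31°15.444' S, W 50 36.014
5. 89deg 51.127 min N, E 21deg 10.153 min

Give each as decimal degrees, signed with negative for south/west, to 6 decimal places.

Point 1:
  Lat: 9.6176′ = 0.160293°; total 38.1602933
  S ⇒ negate
  Longitude: 66 + 10.626/60 = 66.1771000
  W ⇒ negate
Point 2:
  Latitude: 50.772′ = 0.846200°; total 0.8462000
  S → negative
  Lon: 179 + 59.43/60 = 179.9905000
  E → positive
Point 3:
  φ: 10.393′ = 0.173217°; total 28.1732167
  N ⇒ keep positive
  Longitude: 160 + 13.371/60 = 160.2228500
  hemisphere W, so the sign is −
Point 4:
  φ: 15.444′ = 0.257400°; total 31.2574000
  S → negative
  λ: 50 + 36.014/60 = 50.6002333
  hemisphere W, so the sign is −
Point 5:
  φ: 89 + 51.127/60 = 89.8521167
  N → positive
  Lon: 21 + 10.153/60 = 21.1692167
  E → positive

1. -38.160293, -66.177100
2. -0.846200, 179.990500
3. 28.173217, -160.222850
4. -31.257400, -50.600233
5. 89.852117, 21.169217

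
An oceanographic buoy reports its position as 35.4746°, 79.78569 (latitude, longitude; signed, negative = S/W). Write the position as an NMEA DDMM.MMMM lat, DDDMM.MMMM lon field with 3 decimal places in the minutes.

3528.476,N / 07947.141,E

Latitude: minutes = (35.474600 − 35) × 60 = 28.47600
Longitude: minutes = (79.785690 − 79) × 60 = 47.14140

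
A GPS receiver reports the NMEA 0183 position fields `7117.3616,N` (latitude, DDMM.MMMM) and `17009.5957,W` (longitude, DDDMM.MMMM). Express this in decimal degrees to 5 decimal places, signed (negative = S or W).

Lat: split at 2 digits → 71° and 17.3616′; 71 + 17.3616/60 = 71.289360
N → positive
Lon: degrees = first 3 digits = 170, minutes = 9.5957; 170 + 9.5957/60 = 170.159928
W ⇒ negate

71.28936, -170.15993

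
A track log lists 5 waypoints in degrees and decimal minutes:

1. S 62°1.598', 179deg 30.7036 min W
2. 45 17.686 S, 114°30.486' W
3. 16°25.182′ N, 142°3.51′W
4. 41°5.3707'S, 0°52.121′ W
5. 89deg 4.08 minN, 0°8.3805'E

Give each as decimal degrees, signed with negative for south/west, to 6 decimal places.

Point 1:
  Lat: 62 + 1.598/60 = 62.0266333
  S ⇒ negate
  Lon: 179 + 30.7036/60 = 179.5117267
  hemisphere W, so the sign is −
Point 2:
  Latitude: 17.686′ = 0.294767°; total 45.2947667
  S → negative
  Longitude: 114 + 30.486/60 = 114.5081000
  hemisphere W, so the sign is −
Point 3:
  φ: 16 + 25.182/60 = 16.4197000
  N ⇒ keep positive
  Lon: 142 + 3.51/60 = 142.0585000
  W ⇒ negate
Point 4:
  Latitude: 5.3707′ = 0.089512°; total 41.0895117
  hemisphere S, so the sign is −
  λ: 0 + 52.121/60 = 0.8686833
  W → negative
Point 5:
  φ: 4.08′ = 0.068000°; total 89.0680000
  N → positive
  Longitude: 0 + 8.3805/60 = 0.1396750
  E ⇒ keep positive

1. -62.026633, -179.511727
2. -45.294767, -114.508100
3. 16.419700, -142.058500
4. -41.089512, -0.868683
5. 89.068000, 0.139675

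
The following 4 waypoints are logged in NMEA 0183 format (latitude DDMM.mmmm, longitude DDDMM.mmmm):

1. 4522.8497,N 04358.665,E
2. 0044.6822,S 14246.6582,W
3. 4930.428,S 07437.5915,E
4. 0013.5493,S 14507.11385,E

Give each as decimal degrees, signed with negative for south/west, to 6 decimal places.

Point 1:
  φ: degrees = first 2 digits = 45, minutes = 22.8497; 45 + 22.8497/60 = 45.3808283
  N ⇒ keep positive
  λ: split at 3 digits → 043° and 58.665′; 43 + 58.665/60 = 43.9777500
  E ⇒ keep positive
Point 2:
  φ: split at 2 digits → 00° and 44.6822′; 0 + 44.6822/60 = 0.7447033
  S → negative
  Longitude: split at 3 digits → 142° and 46.6582′; 142 + 46.6582/60 = 142.7776367
  W → negative
Point 3:
  φ: degrees = first 2 digits = 49, minutes = 30.428; 49 + 30.428/60 = 49.5071333
  S → negative
  Longitude: degrees = first 3 digits = 74, minutes = 37.5915; 74 + 37.5915/60 = 74.6265250
  E → positive
Point 4:
  φ: split at 2 digits → 00° and 13.5493′; 0 + 13.5493/60 = 0.2258217
  S → negative
  Longitude: split at 3 digits → 145° and 7.11385′; 145 + 7.11385/60 = 145.1185642
  E ⇒ keep positive

1. 45.380828, 43.977750
2. -0.744703, -142.777637
3. -49.507133, 74.626525
4. -0.225822, 145.118564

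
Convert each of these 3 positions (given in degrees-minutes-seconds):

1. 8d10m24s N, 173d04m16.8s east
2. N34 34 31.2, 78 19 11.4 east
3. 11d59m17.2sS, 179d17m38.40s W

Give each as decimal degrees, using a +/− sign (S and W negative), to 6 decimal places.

Point 1:
  φ: 8 + 10/60 + 24/3600 = 8.1733333
  N ⇒ keep positive
  Lon: 4′ + 16.8″ = 4.28000′; 173 + 4.28000/60 = 173.0713333
  E ⇒ keep positive
Point 2:
  φ: 34° + 34/60 + 31.2/3600 = 34 + 0.566667 + 0.008667 = 34.5753333
  N ⇒ keep positive
  Lon: 19′ + 11.4″ = 19.19000′; 78 + 19.19000/60 = 78.3198333
  E ⇒ keep positive
Point 3:
  Latitude: 11° + 59/60 + 17.2/3600 = 11 + 0.983333 + 0.004778 = 11.9881111
  S ⇒ negate
  Lon: 179 + 17/60 + 38.4/3600 = 179.2940000
  W → negative

1. 8.173333, 173.071333
2. 34.575333, 78.319833
3. -11.988111, -179.294000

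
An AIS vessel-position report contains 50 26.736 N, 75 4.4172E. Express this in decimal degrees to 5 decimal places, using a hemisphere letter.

Lat: 50 + 26.736/60 = 50.445600
Longitude: 75 + 4.4172/60 = 75.073620

50.44560° N, 75.07362° E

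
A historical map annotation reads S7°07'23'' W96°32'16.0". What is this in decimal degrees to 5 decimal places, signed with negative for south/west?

Latitude: 7° + 7/60 + 23/3600 = 7 + 0.116667 + 0.006389 = 7.123056
hemisphere S, so the sign is −
Lon: 32′ + 16″ = 32.26667′; 96 + 32.26667/60 = 96.537778
hemisphere W, so the sign is −

-7.12306, -96.53778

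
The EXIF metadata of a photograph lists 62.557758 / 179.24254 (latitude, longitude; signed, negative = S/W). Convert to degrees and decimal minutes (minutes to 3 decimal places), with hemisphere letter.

62° 33.465′ N, 179° 14.552′ E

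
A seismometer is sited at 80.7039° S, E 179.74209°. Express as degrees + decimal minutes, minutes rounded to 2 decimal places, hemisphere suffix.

φ: fractional part 0.703900 → 42.2340 minutes
Longitude: 179° + 0.742090 × 60 = 179° 44.5254′

80° 42.23′ S, 179° 44.53′ E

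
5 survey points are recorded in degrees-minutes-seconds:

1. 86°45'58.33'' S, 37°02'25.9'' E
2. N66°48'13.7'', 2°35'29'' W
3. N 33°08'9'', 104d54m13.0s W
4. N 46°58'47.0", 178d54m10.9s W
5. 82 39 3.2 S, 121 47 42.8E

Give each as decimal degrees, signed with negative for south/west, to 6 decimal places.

Point 1:
  φ: 86 + 45/60 + 58.33/3600 = 86.7662028
  S ⇒ negate
  λ: 37° + 2/60 + 25.9/3600 = 37 + 0.033333 + 0.007194 = 37.0405278
  E → positive
Point 2:
  φ: 66° + 48/60 + 13.7/3600 = 66 + 0.800000 + 0.003806 = 66.8038056
  N → positive
  Longitude: 2° + 35/60 + 29/3600 = 2 + 0.583333 + 0.008056 = 2.5913889
  hemisphere W, so the sign is −
Point 3:
  Latitude: 33° + 8/60 + 9/3600 = 33 + 0.133333 + 0.002500 = 33.1358333
  N → positive
  Longitude: 104° + 54/60 + 13/3600 = 104 + 0.900000 + 0.003611 = 104.9036111
  hemisphere W, so the sign is −
Point 4:
  φ: 46 + 58/60 + 47/3600 = 46.9797222
  N ⇒ keep positive
  Longitude: 54′ + 10.9″ = 54.18167′; 178 + 54.18167/60 = 178.9030278
  W ⇒ negate
Point 5:
  Latitude: 82° + 39/60 + 3.2/3600 = 82 + 0.650000 + 0.000889 = 82.6508889
  S ⇒ negate
  λ: 121 + 47/60 + 42.8/3600 = 121.7952222
  E → positive

1. -86.766203, 37.040528
2. 66.803806, -2.591389
3. 33.135833, -104.903611
4. 46.979722, -178.903028
5. -82.650889, 121.795222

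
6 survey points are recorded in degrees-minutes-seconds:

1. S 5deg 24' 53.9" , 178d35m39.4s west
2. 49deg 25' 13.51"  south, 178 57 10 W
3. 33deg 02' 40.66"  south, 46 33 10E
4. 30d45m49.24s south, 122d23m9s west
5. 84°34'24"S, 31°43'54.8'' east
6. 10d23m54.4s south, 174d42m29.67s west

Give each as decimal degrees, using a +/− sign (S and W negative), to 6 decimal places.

1. -5.414972, -178.594278
2. -49.420419, -178.952778
3. -33.044628, 46.552778
4. -30.763678, -122.385833
5. -84.573333, 31.731889
6. -10.398444, -174.708242

Point 1:
  Latitude: 5 + 24/60 + 53.9/3600 = 5.4149722
  S ⇒ negate
  Lon: 178° + 35/60 + 39.4/3600 = 178 + 0.583333 + 0.010944 = 178.5942778
  hemisphere W, so the sign is −
Point 2:
  Latitude: 49 + 25/60 + 13.51/3600 = 49.4204194
  S → negative
  Lon: 178 + 57/60 + 10/3600 = 178.9527778
  hemisphere W, so the sign is −
Point 3:
  Lat: 2′ + 40.66″ = 2.67767′; 33 + 2.67767/60 = 33.0446278
  S ⇒ negate
  Lon: 33′ + 10″ = 33.16667′; 46 + 33.16667/60 = 46.5527778
  E → positive
Point 4:
  Lat: 30 + 45/60 + 49.24/3600 = 30.7636778
  S → negative
  λ: 23′ + 9″ = 23.15000′; 122 + 23.15000/60 = 122.3858333
  W ⇒ negate
Point 5:
  Latitude: 84° + 34/60 + 24/3600 = 84 + 0.566667 + 0.006667 = 84.5733333
  S ⇒ negate
  Longitude: 43′ + 54.8″ = 43.91333′; 31 + 43.91333/60 = 31.7318889
  E ⇒ keep positive
Point 6:
  φ: 10 + 23/60 + 54.4/3600 = 10.3984444
  hemisphere S, so the sign is −
  λ: 174° + 42/60 + 29.67/3600 = 174 + 0.700000 + 0.008242 = 174.7082417
  W → negative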